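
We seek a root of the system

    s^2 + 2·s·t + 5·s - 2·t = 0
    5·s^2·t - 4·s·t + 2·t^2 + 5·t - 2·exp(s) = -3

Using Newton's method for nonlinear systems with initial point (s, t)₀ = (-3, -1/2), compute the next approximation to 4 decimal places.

(19.4158, -6.3540)

At (-3, -1/2): F = (-2.0000, -27.599574).
Jacobian J = [[2·s + 2·t + 5, 2·s - 2], [10·s·t - 4·t - 2·exp(s), 5·s^2 - 4·s + 4·t + 5]].
At the point, J = [[-2.0000, -8.0000], [16.900426, 60.0000]] (det J = 15.203407).
Solving J·Δ = −F gives Δ = (22.4158, -5.8540).
Then the next iterate is (s, t)₁ = (19.4158, -6.3540).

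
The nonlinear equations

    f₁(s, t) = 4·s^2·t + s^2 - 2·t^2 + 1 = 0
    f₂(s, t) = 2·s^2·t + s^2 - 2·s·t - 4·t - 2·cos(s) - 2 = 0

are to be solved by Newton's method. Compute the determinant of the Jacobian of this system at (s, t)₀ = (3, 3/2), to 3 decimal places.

-302.467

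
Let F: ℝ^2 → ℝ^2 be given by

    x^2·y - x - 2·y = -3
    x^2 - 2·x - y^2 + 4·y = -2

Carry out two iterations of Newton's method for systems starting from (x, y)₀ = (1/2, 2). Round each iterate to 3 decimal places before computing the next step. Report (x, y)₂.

(3.280, 4.059)

At (1/2, 2): F = (-1.000, 5.250).
Jacobian J = [[2·x·y - 1, x^2 - 2], [2·x - 2, -2·y + 4]].
At the point, J = [[1.000, -1.750], [-1.000, 0.000]] (det J = -1.750).
Solving J·Δ = −F gives Δ = (5.250, 2.429).
Then the next iterate is (x, y)₁ = (5.750, 4.429).
Round to (5.750, 4.429) and repeat: F = (134.82581, 21.66246), J = [[49.93350, 31.06250], [9.500, -4.858]].
Δ = (-2.470, -0.370), so (x, y)₂ = (3.280, 4.059).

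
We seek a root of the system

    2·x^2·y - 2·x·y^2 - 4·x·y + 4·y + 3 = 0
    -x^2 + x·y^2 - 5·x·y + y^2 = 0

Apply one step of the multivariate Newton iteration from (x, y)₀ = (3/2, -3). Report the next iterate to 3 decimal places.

At (3/2, -3): F = (-31.500, 42.750).
Jacobian J = [[4·x·y - 2·y^2 - 4·y, 2·x^2 - 4·x·y - 4·x + 4], [-2·x + y^2 - 5·y, 2·x·y - 5·x + 2·y]].
At the point, J = [[-24.000, 20.500], [21.000, -22.500]] (det J = 109.500).
Solving J·Δ = −F gives Δ = (1.531, 3.329).
Then the next iterate is (x, y)₁ = (3.031, 0.329).

(3.031, 0.329)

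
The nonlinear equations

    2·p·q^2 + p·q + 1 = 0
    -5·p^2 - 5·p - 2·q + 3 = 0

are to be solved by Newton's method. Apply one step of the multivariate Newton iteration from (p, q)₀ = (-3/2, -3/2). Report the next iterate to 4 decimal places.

(-1.6219, -0.9846)

At (-3/2, -3/2): F = (-3.5000, 2.2500).
Jacobian J = [[2·q^2 + q, 4·p·q + p], [-10·p - 5, -2]].
At the point, J = [[3.0000, 7.5000], [10.0000, -2.0000]] (det J = -81.0000).
Solving J·Δ = −F gives Δ = (-0.1219, 0.5154).
Then the next iterate is (p, q)₁ = (-1.6219, -0.9846).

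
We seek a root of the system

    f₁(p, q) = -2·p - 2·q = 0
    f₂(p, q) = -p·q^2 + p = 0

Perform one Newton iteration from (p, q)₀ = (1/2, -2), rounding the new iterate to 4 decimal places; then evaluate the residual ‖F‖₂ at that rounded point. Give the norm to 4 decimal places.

At (1/2, -2): F = (3.0000, -1.5000).
Jacobian J = [[-2, -2], [-q^2 + 1, -2·p·q]].
At the point, J = [[-2.0000, -2.0000], [-3.0000, 2.0000]] (det J = -10.0000).
Solving J·Δ = −F gives Δ = (0.3000, 1.2000).
Then the next iterate is (p, q)₁ = (0.8000, -0.8000).
Re-evaluating at (0.8000, -0.8000): F = (0.0000, 0.2880), so ‖F‖₂ = 0.2880.

0.2880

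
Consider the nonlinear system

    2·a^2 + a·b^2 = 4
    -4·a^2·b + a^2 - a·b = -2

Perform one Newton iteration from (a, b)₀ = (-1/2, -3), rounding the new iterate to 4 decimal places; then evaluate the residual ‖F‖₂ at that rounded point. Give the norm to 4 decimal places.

At (-1/2, -3): F = (-8.0000, 3.7500).
Jacobian J = [[4·a + b^2, 2·a·b], [-8·a·b + 2·a - b, -4·a^2 - a]].
At the point, J = [[7.0000, 3.0000], [-10.0000, -0.5000]] (det J = 26.5000).
Solving J·Δ = −F gives Δ = (0.2736, 2.0283).
Then the next iterate is (a, b)₁ = (-0.2264, -0.9717).
Re-evaluating at (-0.2264, -0.9717): F = (-4.111253, 2.030490), so ‖F‖₂ = 4.5853.

4.5853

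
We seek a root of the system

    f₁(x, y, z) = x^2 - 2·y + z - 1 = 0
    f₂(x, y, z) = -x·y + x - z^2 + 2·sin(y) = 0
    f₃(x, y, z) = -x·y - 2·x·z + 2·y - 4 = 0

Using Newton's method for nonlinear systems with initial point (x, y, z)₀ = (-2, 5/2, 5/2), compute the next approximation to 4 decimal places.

(-1.2074, 0.7719, 1.7142)

At (-2, 5/2, 5/2): F = (0.5000, -2.053056, 16.0000).
Jacobian J = [[2·x, -2, 1], [-y + 1, -x + 2·cos(y), -2·z], [-y - 2·z, -x + 2, -2·x]].
At the point, J = [[-4.0000, -2.0000, 1.0000], [-1.5000, 0.397713, -5.0000], [-7.5000, 4.0000, 4.0000]] (det J = -176.380559).
Solving J·Δ = −F gives Δ = (0.7926, -1.7281, -0.7858).
Then the next iterate is (x, y, z)₁ = (-1.2074, 0.7719, 1.7142).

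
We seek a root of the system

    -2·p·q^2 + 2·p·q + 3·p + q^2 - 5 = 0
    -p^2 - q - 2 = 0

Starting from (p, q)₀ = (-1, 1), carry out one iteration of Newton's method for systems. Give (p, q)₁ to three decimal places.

(1.091, 1.182)

At (-1, 1): F = (-7.000, -4.000).
Jacobian J = [[-2·q^2 + 2·q + 3, -4·p·q + 2·p + 2·q], [-2·p, -1]].
At the point, J = [[3.000, 4.000], [2.000, -1.000]] (det J = -11.000).
Solving J·Δ = −F gives Δ = (2.091, 0.182).
Then the next iterate is (p, q)₁ = (1.091, 1.182).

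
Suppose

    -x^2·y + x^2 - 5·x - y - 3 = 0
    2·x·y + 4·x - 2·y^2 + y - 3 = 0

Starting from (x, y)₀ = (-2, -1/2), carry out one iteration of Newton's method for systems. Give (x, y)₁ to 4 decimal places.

At (-2, -1/2): F = (13.5000, -10.0000).
Jacobian J = [[-2·x·y + 2·x - 5, -x^2 - 1], [2·y + 4, 2·x - 4·y + 1]].
At the point, J = [[-11.0000, -5.0000], [3.0000, -1.0000]] (det J = 26.0000).
Solving J·Δ = −F gives Δ = (2.4423, -2.6731).
Then the next iterate is (x, y)₁ = (0.4423, -3.1731).

(0.4423, -3.1731)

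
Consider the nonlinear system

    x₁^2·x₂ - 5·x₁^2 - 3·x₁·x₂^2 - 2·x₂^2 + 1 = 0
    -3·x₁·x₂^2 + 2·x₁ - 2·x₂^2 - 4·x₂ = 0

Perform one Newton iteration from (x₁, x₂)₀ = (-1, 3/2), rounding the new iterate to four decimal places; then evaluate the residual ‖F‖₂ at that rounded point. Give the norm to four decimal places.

3.5709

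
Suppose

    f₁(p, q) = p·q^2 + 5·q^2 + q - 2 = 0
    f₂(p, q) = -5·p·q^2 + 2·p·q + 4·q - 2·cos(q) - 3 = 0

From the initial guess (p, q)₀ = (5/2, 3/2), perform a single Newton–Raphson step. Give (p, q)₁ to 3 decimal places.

(2.623, 0.791)

At (5/2, 3/2): F = (16.375, -17.76647).
Jacobian J = [[q^2, 2·p·q + 10·q + 1], [-5·q^2 + 2·q, -10·p·q + 2·p + 2·sin(q) + 4]].
At the point, J = [[2.250, 23.500], [-8.250, -26.50501]] (det J = 134.23873).
Solving J·Δ = −F gives Δ = (0.123, -0.709).
Then the next iterate is (p, q)₁ = (2.623, 0.791).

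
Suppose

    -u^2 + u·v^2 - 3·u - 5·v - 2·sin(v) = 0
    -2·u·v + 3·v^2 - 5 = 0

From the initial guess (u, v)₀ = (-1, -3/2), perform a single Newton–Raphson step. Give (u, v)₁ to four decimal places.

(-29.9785, -14.0979)

At (-1, -3/2): F = (9.244990, -1.2500).
Jacobian J = [[-2·u + v^2 - 3, 2·u·v - 2·cos(v) - 5], [-2·v, -2·u + 6·v]].
At the point, J = [[1.2500, -2.141474], [3.0000, -7.0000]] (det J = -2.325577).
Solving J·Δ = −F gives Δ = (-28.9785, -12.5979).
Then the next iterate is (u, v)₁ = (-29.9785, -14.0979).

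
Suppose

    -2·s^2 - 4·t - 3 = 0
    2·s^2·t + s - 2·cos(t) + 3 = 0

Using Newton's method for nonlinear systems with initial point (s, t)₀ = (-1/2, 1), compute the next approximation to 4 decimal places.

At (-1/2, 1): F = (-7.5000, 1.919395).
Jacobian J = [[-4·s, -4], [4·s·t + 1, 2·s^2 + 2·sin(t)]].
At the point, J = [[2.0000, -4.0000], [-1.0000, 2.182942]] (det J = 0.365884).
Solving J·Δ = −F gives Δ = (23.7630, 10.0065).
Then the next iterate is (s, t)₁ = (23.2630, 11.0065).

(23.2630, 11.0065)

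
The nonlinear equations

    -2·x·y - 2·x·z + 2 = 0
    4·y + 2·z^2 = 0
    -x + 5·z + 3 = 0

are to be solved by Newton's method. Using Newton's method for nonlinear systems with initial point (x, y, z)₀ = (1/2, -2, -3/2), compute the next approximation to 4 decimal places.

(0.1731, 0.2769, -0.5654)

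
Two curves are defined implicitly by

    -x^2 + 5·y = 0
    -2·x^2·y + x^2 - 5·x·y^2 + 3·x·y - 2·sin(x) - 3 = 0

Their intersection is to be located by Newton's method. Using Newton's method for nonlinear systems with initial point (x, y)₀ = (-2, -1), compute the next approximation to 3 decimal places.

(2.280, -2.624)

At (-2, -1): F = (-9.000, 26.81859).
Jacobian J = [[-2·x, 5], [-4·x·y + 2·x - 5·y^2 + 3·y - 2·cos(x), -2·x^2 - 10·x·y + 3·x]].
At the point, J = [[4.000, 5.000], [-19.16771, -34.000]] (det J = -40.16147).
Solving J·Δ = −F gives Δ = (4.280, -1.624).
Then the next iterate is (x, y)₁ = (2.280, -2.624).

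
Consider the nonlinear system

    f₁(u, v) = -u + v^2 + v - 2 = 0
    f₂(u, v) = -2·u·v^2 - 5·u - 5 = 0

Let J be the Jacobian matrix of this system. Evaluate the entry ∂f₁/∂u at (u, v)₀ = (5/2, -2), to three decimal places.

-1.000

∂f₁/∂u = -1.
At (5/2, -2) this is -1.000.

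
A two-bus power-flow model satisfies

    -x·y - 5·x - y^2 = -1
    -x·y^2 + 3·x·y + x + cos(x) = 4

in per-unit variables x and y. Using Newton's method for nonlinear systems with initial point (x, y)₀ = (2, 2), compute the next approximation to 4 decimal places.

(0.3611, 1.0787)

At (2, 2): F = (-17.0000, 1.583853).
Jacobian J = [[-y - 5, -x - 2·y], [-y^2 + 3·y - sin(x) + 1, -2·x·y + 3·x]].
At the point, J = [[-7.0000, -6.0000], [2.090703, -2.0000]] (det J = 26.544215).
Solving J·Δ = −F gives Δ = (-1.6389, -0.9213).
Then the next iterate is (x, y)₁ = (0.3611, 1.0787).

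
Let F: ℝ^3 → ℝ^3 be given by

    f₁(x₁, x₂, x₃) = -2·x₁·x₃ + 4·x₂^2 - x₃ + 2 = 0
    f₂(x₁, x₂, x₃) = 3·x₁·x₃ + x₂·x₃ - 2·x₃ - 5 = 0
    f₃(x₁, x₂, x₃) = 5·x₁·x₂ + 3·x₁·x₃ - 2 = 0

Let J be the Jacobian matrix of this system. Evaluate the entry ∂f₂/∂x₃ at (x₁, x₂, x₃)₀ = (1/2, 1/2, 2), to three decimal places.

0.000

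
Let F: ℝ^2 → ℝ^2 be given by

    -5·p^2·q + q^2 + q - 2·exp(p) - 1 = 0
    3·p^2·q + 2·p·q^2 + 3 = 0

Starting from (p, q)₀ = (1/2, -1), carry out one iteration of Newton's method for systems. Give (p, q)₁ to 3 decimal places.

At (1/2, -1): F = (-3.04744, 3.250).
Jacobian J = [[-10·p·q - 2·exp(p), -5·p^2 + 2·q + 1], [6·p·q + 2·q^2, 3·p^2 + 4·p·q]].
At the point, J = [[1.70256, -2.250], [-1.000, -1.250]] (det J = -4.37820).
Solving J·Δ = −F gives Δ = (2.540, 0.568).
Then the next iterate is (p, q)₁ = (3.040, -0.432).

(3.040, -0.432)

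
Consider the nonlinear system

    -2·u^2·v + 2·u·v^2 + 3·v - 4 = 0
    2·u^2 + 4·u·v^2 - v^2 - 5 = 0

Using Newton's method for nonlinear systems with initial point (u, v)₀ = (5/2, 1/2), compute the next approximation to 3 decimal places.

(5.125, -3.792)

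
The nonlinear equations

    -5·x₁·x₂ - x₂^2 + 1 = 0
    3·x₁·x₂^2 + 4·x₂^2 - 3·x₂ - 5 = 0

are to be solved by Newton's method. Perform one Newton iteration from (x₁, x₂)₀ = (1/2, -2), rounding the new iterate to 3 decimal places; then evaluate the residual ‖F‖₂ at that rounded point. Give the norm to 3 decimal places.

5.630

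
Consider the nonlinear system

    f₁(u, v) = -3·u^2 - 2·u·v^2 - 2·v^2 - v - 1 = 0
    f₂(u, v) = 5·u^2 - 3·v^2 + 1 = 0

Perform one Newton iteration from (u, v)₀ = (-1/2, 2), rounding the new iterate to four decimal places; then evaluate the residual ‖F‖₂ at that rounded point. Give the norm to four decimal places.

At (-1/2, 2): F = (-7.7500, -9.7500).
Jacobian J = [[-6·u - 2·v^2, -4·u·v - 4·v - 1], [10·u, -6·v]].
At the point, J = [[-5.0000, -5.0000], [-5.0000, -12.0000]] (det J = 35.0000).
Solving J·Δ = −F gives Δ = (-1.2643, -0.2857).
Then the next iterate is (u, v)₁ = (-1.7643, 1.7143).
Re-evaluating at (-1.7643, 1.7143): F = (-7.560276, 7.747299), so ‖F‖₂ = 10.8249.

10.8249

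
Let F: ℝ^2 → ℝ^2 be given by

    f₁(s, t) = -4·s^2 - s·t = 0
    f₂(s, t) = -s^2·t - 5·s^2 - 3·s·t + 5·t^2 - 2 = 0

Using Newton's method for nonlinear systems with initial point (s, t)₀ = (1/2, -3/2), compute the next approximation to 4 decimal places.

(0.2758, -0.8791)

At (1/2, -3/2): F = (-0.2500, 10.6250).
Jacobian J = [[-8·s - t, -s], [-2·s·t - 10·s - 3·t, -s^2 - 3·s + 10·t]].
At the point, J = [[-2.5000, -0.5000], [1.0000, -16.7500]] (det J = 42.3750).
Solving J·Δ = −F gives Δ = (-0.2242, 0.6209).
Then the next iterate is (s, t)₁ = (0.2758, -0.8791).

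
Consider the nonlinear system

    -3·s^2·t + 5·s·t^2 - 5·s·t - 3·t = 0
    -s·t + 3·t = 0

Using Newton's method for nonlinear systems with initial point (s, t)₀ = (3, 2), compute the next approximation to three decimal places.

At (3, 2): F = (-30.000, 0.000).
Jacobian J = [[-6·s·t + 5·t^2 - 5·t, -3·s^2 + 10·s·t - 5·s - 3], [-t, -s + 3]].
At the point, J = [[-26.000, 15.000], [-2.000, 0.000]] (det J = 30.000).
Solving J·Δ = −F gives Δ = (0.000, 2.000).
Then the next iterate is (s, t)₁ = (3.000, 4.000).

(3.000, 4.000)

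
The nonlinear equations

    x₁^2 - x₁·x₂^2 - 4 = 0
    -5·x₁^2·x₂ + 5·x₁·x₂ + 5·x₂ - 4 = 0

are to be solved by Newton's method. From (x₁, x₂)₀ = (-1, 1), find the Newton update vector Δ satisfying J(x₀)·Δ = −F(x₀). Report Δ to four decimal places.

(1.8667, 3.8000)

At (-1, 1): F = (-2.0000, -9.0000).
Jacobian J = [[2·x₁ - x₂^2, -2·x₁·x₂], [-10·x₁·x₂ + 5·x₂, -5·x₁^2 + 5·x₁ + 5]].
At the point, J = [[-3.0000, 2.0000], [15.0000, -5.0000]] (det J = -15.0000).
Solving J·Δ = −F gives Δ = (1.8667, 3.8000).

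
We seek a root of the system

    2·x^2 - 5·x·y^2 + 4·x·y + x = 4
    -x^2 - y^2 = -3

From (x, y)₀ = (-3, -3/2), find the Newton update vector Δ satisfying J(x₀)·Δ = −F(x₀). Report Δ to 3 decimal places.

(1.096, 0.558)

At (-3, -3/2): F = (62.750, -8.250).
Jacobian J = [[4·x - 5·y^2 + 4·y + 1, -10·x·y + 4·x], [-2·x, -2·y]].
At the point, J = [[-28.250, -57.000], [6.000, 3.000]] (det J = 257.250).
Solving J·Δ = −F gives Δ = (1.096, 0.558).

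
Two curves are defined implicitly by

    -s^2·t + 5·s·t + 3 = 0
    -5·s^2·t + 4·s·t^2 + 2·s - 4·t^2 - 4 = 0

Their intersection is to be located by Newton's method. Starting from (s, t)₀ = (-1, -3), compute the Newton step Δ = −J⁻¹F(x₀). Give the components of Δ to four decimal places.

(0.6140, 1.3509)

At (-1, -3): F = (21.0000, -63.0000).
Jacobian J = [[-2·s·t + 5·t, -s^2 + 5·s], [-10·s·t + 4·t^2 + 2, -5·s^2 + 8·s·t - 8·t]].
At the point, J = [[-21.0000, -6.0000], [8.0000, 43.0000]] (det J = -855.0000).
Solving J·Δ = −F gives Δ = (0.6140, 1.3509).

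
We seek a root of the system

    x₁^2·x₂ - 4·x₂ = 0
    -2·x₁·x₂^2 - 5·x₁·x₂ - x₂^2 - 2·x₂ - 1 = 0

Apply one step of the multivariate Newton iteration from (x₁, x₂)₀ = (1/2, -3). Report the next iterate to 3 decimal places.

At (1/2, -3): F = (11.250, -5.500).
Jacobian J = [[2·x₁·x₂, x₁^2 - 4], [-2·x₂^2 - 5·x₂, -4·x₁·x₂ - 5·x₁ - 2·x₂ - 2]].
At the point, J = [[-3.000, -3.750], [-3.000, 7.500]] (det J = -33.750).
Solving J·Δ = −F gives Δ = (1.889, 1.489).
Then the next iterate is (x₁, x₂)₁ = (2.389, -1.511).

(2.389, -1.511)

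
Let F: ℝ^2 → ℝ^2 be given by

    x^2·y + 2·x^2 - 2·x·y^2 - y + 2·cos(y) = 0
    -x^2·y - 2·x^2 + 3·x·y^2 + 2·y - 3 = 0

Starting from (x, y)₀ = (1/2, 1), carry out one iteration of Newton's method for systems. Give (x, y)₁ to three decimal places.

At (1/2, 1): F = (-0.16940, -0.250).
Jacobian J = [[2·x·y + 4·x - 2·y^2, x^2 - 4·x·y - 2·sin(y) - 1], [-2·x·y - 4·x + 3·y^2, -x^2 + 6·x·y + 2]].
At the point, J = [[1.000, -4.43294], [0.000, 4.750]] (det J = 4.750).
Solving J·Δ = −F gives Δ = (0.403, 0.053).
Then the next iterate is (x, y)₁ = (0.903, 1.053).

(0.903, 1.053)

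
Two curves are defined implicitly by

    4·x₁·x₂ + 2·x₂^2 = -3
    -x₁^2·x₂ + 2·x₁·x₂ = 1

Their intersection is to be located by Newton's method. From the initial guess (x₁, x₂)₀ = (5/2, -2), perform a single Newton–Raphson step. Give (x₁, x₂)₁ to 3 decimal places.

(6.625, 19.000)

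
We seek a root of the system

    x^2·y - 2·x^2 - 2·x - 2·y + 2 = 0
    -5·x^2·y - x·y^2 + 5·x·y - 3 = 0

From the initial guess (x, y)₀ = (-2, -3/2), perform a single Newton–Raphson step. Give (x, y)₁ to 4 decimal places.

(-1.7532, -0.4809)

At (-2, -3/2): F = (-5.0000, 46.5000).
Jacobian J = [[2·x·y - 4·x - 2, x^2 - 2], [-10·x·y - y^2 + 5·y, -5·x^2 - 2·x·y + 5·x]].
At the point, J = [[12.0000, 2.0000], [-39.7500, -36.0000]] (det J = -352.5000).
Solving J·Δ = −F gives Δ = (0.2468, 1.0191).
Then the next iterate is (x, y)₁ = (-1.7532, -0.4809).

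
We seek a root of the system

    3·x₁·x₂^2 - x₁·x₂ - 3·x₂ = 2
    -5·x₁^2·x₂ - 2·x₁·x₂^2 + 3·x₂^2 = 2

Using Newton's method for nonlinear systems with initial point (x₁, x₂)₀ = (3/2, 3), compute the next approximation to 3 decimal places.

At (3/2, 3): F = (25.000, -35.750).
Jacobian J = [[3·x₂^2 - x₂, 6·x₁·x₂ - x₁ - 3], [-10·x₁·x₂ - 2·x₂^2, -5·x₁^2 - 4·x₁·x₂ + 6·x₂]].
At the point, J = [[24.000, 22.500], [-63.000, -11.250]] (det J = 1147.500).
Solving J·Δ = −F gives Δ = (-0.456, -0.625).
Then the next iterate is (x₁, x₂)₁ = (1.044, 2.375).

(1.044, 2.375)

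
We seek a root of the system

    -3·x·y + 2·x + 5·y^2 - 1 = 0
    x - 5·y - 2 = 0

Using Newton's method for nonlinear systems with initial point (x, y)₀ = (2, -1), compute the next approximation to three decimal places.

At (2, -1): F = (14.000, 5.000).
Jacobian J = [[-3·y + 2, -3·x + 10·y], [1, -5]].
At the point, J = [[5.000, -16.000], [1.000, -5.000]] (det J = -9.000).
Solving J·Δ = −F gives Δ = (1.111, 1.222).
Then the next iterate is (x, y)₁ = (3.111, 0.222).

(3.111, 0.222)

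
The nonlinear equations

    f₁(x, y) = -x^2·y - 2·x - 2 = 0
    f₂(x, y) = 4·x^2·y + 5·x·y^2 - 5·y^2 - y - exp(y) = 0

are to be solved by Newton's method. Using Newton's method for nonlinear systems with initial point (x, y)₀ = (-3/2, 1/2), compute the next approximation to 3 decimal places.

At (-3/2, 1/2): F = (-0.125, -0.77372).
Jacobian J = [[-2·x·y - 2, -x^2], [8·x·y + 5·y^2, 4·x^2 + 10·x·y - 10·y - exp(y) - 1]].
At the point, J = [[-0.500, -2.250], [-4.750, -6.14872]] (det J = -7.61314).
Solving J·Δ = −F gives Δ = (-0.128, -0.027).
Then the next iterate is (x, y)₁ = (-1.628, 0.473).

(-1.628, 0.473)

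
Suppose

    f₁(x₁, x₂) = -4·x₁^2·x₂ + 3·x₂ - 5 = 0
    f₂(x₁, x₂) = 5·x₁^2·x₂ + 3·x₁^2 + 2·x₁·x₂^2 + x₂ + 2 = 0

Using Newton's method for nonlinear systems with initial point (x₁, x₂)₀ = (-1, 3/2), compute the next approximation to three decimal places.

(-0.424, 1.909)

At (-1, 3/2): F = (-6.500, 9.500).
Jacobian J = [[-8·x₁·x₂, -4·x₁^2 + 3], [10·x₁·x₂ + 6·x₁ + 2·x₂^2, 5·x₁^2 + 4·x₁·x₂ + 1]].
At the point, J = [[12.000, -1.000], [-16.500, 0.000]] (det J = -16.500).
Solving J·Δ = −F gives Δ = (0.576, 0.409).
Then the next iterate is (x₁, x₂)₁ = (-0.424, 1.909).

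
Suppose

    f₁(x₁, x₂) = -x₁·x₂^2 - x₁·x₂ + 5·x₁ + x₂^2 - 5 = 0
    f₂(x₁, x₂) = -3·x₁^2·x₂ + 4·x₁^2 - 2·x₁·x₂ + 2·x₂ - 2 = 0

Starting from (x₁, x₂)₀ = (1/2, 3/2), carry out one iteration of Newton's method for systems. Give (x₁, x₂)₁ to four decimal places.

(0.4754, 3.6557)

At (1/2, 3/2): F = (-2.1250, -0.6250).
Jacobian J = [[-x₂^2 - x₂ + 5, -2·x₁·x₂ - x₁ + 2·x₂], [-6·x₁·x₂ + 8·x₁ - 2·x₂, -3·x₁^2 - 2·x₁ + 2]].
At the point, J = [[1.2500, 1.0000], [-3.5000, 0.2500]] (det J = 3.8125).
Solving J·Δ = −F gives Δ = (-0.0246, 2.1557).
Then the next iterate is (x₁, x₂)₁ = (0.4754, 3.6557).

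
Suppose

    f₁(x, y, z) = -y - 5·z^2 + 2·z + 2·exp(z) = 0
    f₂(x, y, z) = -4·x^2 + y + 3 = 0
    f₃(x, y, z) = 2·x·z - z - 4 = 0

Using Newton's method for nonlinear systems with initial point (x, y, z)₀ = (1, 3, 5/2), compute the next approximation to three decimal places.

(0.944, 0.548, 4.282)

At (1, 3, 5/2): F = (-4.88501, 2.000, -1.500).
Jacobian J = [[0, -1, -10·z + 2·exp(z) + 2], [-8·x, 1, 0], [2·z, 0, 2·x - 1]].
At the point, J = [[0.000, -1.000, 1.36499], [-8.000, 1.000, 0.000], [5.000, 0.000, 1.000]] (det J = -14.82494).
Solving J·Δ = −F gives Δ = (-0.056, -2.452, 1.782).
Then the next iterate is (x, y, z)₁ = (0.944, 0.548, 4.282).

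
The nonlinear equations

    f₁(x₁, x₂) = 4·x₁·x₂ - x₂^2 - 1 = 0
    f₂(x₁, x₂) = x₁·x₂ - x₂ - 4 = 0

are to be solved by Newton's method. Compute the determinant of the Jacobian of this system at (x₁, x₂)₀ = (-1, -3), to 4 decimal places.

J = [[4·x₂, 4·x₁ - 2·x₂], [x₂, x₁ - 1]].
At the point, J = [[-12.0000, 2.0000], [-3.0000, -2.0000]].
det J = 30.0000.

30.0000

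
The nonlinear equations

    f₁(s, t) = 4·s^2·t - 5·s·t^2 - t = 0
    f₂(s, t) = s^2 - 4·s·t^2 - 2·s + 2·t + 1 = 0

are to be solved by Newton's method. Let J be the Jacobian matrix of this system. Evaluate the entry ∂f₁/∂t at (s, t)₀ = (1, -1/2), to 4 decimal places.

8.0000

∂f₁/∂t = 4·s^2 - 10·s·t - 1.
At (1, -1/2) this is 8.0000.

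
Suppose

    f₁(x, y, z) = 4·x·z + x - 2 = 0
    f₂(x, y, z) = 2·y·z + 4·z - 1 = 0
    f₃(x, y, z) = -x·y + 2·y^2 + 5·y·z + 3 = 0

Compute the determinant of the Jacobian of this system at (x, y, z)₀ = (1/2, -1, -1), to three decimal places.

-83.000

J = [[4·z + 1, 0, 4·x], [0, 2·z, 2·y + 4], [-y, -x + 4·y + 5·z, 5·y]].
At the point, J = [[-3.000, 0.000, 2.000], [0.000, -2.000, 2.000], [1.000, -9.500, -5.000]].
det J = -83.000.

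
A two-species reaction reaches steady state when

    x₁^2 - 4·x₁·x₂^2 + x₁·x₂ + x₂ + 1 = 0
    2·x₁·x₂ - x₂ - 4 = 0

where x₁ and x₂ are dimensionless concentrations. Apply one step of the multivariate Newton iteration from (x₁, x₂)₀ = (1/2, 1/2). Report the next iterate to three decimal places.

(4.500, 7.500)

At (1/2, 1/2): F = (1.500, -4.000).
Jacobian J = [[2·x₁ - 4·x₂^2 + x₂, -8·x₁·x₂ + x₁ + 1], [2·x₂, 2·x₁ - 1]].
At the point, J = [[0.500, -0.500], [1.000, 0.000]] (det J = 0.500).
Solving J·Δ = −F gives Δ = (4.000, 7.000).
Then the next iterate is (x₁, x₂)₁ = (4.500, 7.500).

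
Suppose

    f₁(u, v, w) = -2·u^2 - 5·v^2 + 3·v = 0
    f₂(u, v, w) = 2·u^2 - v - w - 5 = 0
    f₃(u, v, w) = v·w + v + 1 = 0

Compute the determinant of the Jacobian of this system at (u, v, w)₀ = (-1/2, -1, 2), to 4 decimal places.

J = [[-4·u, -10·v + 3, 0], [4·u, -1, -1], [0, w + 1, v]].
At the point, J = [[2.0000, 13.0000, 0.0000], [-2.0000, -1.0000, -1.0000], [0.0000, 3.0000, -1.0000]].
det J = -18.0000.

-18.0000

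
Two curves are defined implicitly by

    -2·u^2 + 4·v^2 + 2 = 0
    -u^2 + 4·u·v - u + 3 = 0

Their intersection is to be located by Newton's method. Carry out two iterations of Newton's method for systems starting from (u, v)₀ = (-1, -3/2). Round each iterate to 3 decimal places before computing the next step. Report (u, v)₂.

At (-1, -3/2): F = (9.000, 9.000).
Jacobian J = [[-4·u, 8·v], [-2·u + 4·v - 1, 4·u]].
At the point, J = [[4.000, -12.000], [-5.000, -4.000]] (det J = -76.000).
Solving J·Δ = −F gives Δ = (0.947, 1.066).
Then the next iterate is (u, v)₁ = (-0.053, -0.434).
Round to (-0.053, -0.434) and repeat: F = (2.74781, 3.14220), J = [[0.212, -3.472], [-2.630, -0.212]].
Δ = (1.125, 0.860), so (u, v)₂ = (1.072, 0.426).

(1.072, 0.426)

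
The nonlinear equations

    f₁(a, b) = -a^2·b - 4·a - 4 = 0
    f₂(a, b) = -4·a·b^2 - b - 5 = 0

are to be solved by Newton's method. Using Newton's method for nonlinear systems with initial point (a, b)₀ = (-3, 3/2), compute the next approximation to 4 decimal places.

At (-3, 3/2): F = (-5.5000, 20.5000).
Jacobian J = [[-2·a·b - 4, -a^2], [-4·b^2, -8·a·b - 1]].
At the point, J = [[5.0000, -9.0000], [-9.0000, 35.0000]] (det J = 94.0000).
Solving J·Δ = −F gives Δ = (0.0851, -0.5638).
Then the next iterate is (a, b)₁ = (-2.9149, 0.9362).

(-2.9149, 0.9362)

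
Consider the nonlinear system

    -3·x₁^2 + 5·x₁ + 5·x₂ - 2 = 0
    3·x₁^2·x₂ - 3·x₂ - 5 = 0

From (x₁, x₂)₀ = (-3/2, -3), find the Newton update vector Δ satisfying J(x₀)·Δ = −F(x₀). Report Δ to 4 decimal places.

(-0.4356, 7.4697)

At (-3/2, -3): F = (-31.2500, -16.2500).
Jacobian J = [[-6·x₁ + 5, 5], [6·x₁·x₂, 3·x₁^2 - 3]].
At the point, J = [[14.0000, 5.0000], [27.0000, 3.7500]] (det J = -82.5000).
Solving J·Δ = −F gives Δ = (-0.4356, 7.4697).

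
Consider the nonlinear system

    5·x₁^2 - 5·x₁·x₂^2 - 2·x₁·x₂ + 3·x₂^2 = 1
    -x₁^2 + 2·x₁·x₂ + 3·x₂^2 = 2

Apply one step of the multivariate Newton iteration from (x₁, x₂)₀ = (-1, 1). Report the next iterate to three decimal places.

At (-1, 1): F = (14.000, -2.000).
Jacobian J = [[10·x₁ - 5·x₂^2 - 2·x₂, -10·x₁·x₂ - 2·x₁ + 6·x₂], [-2·x₁ + 2·x₂, 2·x₁ + 6·x₂]].
At the point, J = [[-17.000, 18.000], [4.000, 4.000]] (det J = -140.000).
Solving J·Δ = −F gives Δ = (0.657, -0.157).
Then the next iterate is (x₁, x₂)₁ = (-0.343, 0.843).

(-0.343, 0.843)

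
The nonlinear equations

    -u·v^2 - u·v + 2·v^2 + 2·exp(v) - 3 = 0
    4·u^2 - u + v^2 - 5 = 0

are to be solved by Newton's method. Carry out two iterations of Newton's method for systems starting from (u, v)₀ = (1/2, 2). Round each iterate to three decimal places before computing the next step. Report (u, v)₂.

At (1/2, 2): F = (16.77811, -0.500).
Jacobian J = [[-v^2 - v, -2·u·v - u + 4·v + 2·exp(v)], [8·u - 1, 2·v]].
At the point, J = [[-6.000, 20.27811], [3.000, 4.000]] (det J = -84.83434).
Solving J·Δ = −F gives Δ = (0.911, -0.558).
Then the next iterate is (u, v)₁ = (1.411, 1.442).
Round to (1.411, 1.442) and repeat: F = (4.64837, 3.63205), J = [[-3.52136, 8.74597], [10.288, 2.884]].
Δ = (-0.183, -0.605), so (u, v)₂ = (1.228, 0.837).

(1.228, 0.837)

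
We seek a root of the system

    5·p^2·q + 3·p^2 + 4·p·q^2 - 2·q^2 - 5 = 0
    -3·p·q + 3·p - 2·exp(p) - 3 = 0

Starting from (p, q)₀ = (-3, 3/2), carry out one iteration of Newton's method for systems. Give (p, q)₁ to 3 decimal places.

(-1.924, 1.536)

At (-3, 3/2): F = (58.000, 1.40043).
Jacobian J = [[10·p·q + 6·p + 4·q^2, 5·p^2 + 8·p·q - 4·q], [-3·q - 2·exp(p) + 3, -3·p]].
At the point, J = [[-54.000, 3.000], [-1.59957, 9.000]] (det J = -481.20128).
Solving J·Δ = −F gives Δ = (1.076, 0.036).
Then the next iterate is (p, q)₁ = (-1.924, 1.536).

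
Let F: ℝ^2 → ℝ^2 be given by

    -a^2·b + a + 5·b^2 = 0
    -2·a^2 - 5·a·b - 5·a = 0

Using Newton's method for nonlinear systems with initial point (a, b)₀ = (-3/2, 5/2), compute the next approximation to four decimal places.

(-0.5353, 1.0791)

At (-3/2, 5/2): F = (24.1250, 21.7500).
Jacobian J = [[-2·a·b + 1, -a^2 + 10·b], [-4·a - 5·b - 5, -5·a]].
At the point, J = [[8.5000, 22.7500], [-11.5000, 7.5000]] (det J = 325.3750).
Solving J·Δ = −F gives Δ = (0.9647, -1.4209).
Then the next iterate is (a, b)₁ = (-0.5353, 1.0791).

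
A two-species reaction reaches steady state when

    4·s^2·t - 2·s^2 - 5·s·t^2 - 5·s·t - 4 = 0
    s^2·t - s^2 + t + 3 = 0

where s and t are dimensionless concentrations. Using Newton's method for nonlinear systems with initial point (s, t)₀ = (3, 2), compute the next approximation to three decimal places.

At (3, 2): F = (-40.000, 14.000).
Jacobian J = [[8·s·t - 4·s - 5·t^2 - 5·t, 4·s^2 - 10·s·t - 5·s], [2·s·t - 2·s, s^2 + 1]].
At the point, J = [[6.000, -39.000], [6.000, 10.000]] (det J = 294.000).
Solving J·Δ = −F gives Δ = (-0.497, -1.102).
Then the next iterate is (s, t)₁ = (2.503, 0.898).

(2.503, 0.898)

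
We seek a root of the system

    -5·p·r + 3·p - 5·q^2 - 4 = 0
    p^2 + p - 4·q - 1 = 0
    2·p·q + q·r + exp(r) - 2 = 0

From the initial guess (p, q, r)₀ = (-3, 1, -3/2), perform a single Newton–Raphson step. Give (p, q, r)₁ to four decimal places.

(-2.1952, 0.2440, 0.1326)

At (-3, 1, -3/2): F = (-40.5000, 1.0000, -9.276870).
Jacobian J = [[-5·r + 3, -10·q, -5·p], [2·p + 1, -4, 0], [2·q, 2·p + r, q + exp(r)]].
At the point, J = [[10.5000, -10.0000, 15.0000], [-5.0000, -4.0000, 0.0000], [2.0000, -7.5000, 1.223130]] (det J = 569.972025).
Solving J·Δ = −F gives Δ = (0.8048, -0.7560, 1.6326).
Then the next iterate is (p, q, r)₁ = (-2.1952, 0.2440, 0.1326).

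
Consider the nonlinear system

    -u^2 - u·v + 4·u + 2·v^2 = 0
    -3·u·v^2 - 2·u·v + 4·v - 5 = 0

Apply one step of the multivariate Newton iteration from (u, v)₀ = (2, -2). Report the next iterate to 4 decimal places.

At (2, -2): F = (16.0000, -29.0000).
Jacobian J = [[-2·u - v + 4, -u + 4·v], [-3·v^2 - 2·v, -6·u·v - 2·u + 4]].
At the point, J = [[2.0000, -10.0000], [-8.0000, 24.0000]] (det J = -32.0000).
Solving J·Δ = −F gives Δ = (2.9375, 2.1875).
Then the next iterate is (u, v)₁ = (4.9375, 0.1875).

(4.9375, 0.1875)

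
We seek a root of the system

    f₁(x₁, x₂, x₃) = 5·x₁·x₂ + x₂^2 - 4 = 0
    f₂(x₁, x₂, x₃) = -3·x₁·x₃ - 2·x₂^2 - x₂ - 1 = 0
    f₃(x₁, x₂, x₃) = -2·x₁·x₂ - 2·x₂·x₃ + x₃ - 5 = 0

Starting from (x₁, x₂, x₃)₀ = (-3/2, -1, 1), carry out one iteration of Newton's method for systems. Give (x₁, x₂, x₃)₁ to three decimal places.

(0.078, -1.357, 1.734)

At (-3/2, -1, 1): F = (4.500, 2.500, -5.000).
Jacobian J = [[5·x₂, 5·x₁ + 2·x₂, 0], [-3·x₃, -4·x₂ - 1, -3·x₁], [-2·x₂, -2·x₁ - 2·x₃, -2·x₂ + 1]].
At the point, J = [[-5.000, -9.500, 0.000], [-3.000, 3.000, 4.500], [2.000, 1.000, 3.000]] (det J = -193.500).
Solving J·Δ = −F gives Δ = (1.578, -0.357, 0.734).
Then the next iterate is (x₁, x₂, x₃)₁ = (0.078, -1.357, 1.734).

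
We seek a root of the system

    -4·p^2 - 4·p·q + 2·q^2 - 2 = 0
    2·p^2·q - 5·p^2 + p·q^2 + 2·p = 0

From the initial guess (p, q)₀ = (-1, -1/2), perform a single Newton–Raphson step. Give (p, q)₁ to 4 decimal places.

(3.0000, -16.7500)

At (-1, -1/2): F = (-7.5000, -8.2500).
Jacobian J = [[-8·p - 4·q, -4·p + 4·q], [4·p·q - 10·p + q^2 + 2, 2·p^2 + 2·p·q]].
At the point, J = [[10.0000, 2.0000], [14.2500, 3.0000]] (det J = 1.5000).
Solving J·Δ = −F gives Δ = (4.0000, -16.2500).
Then the next iterate is (p, q)₁ = (3.0000, -16.7500).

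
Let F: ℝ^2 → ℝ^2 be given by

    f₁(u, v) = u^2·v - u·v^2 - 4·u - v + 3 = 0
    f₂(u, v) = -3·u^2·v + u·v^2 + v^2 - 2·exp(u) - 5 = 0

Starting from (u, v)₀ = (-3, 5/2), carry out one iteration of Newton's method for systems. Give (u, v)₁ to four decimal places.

(-3.1299, 0.0205)

At (-3, 5/2): F = (53.7500, -85.099574).
Jacobian J = [[2·u·v - v^2 - 4, u^2 - 2·u·v - 1], [-6·u·v + v^2 - 2·exp(u), -3·u^2 + 2·u·v + 2·v]].
At the point, J = [[-25.2500, 23.0000], [51.150426, -37.0000]] (det J = -242.209795).
Solving J·Δ = −F gives Δ = (-0.1299, -2.4795).
Then the next iterate is (u, v)₁ = (-3.1299, 0.0205).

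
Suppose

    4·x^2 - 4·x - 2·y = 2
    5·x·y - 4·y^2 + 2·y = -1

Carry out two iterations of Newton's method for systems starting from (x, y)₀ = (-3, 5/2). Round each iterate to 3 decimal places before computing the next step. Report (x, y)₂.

At (-3, 5/2): F = (41.000, -56.500).
Jacobian J = [[8·x - 4, -2], [5·y, 5·x - 8·y + 2]].
At the point, J = [[-28.000, -2.000], [12.500, -33.000]] (det J = 949.000).
Solving J·Δ = −F gives Δ = (1.545, -1.127).
Then the next iterate is (x, y)₁ = (-1.455, 1.373).
Round to (-1.455, 1.373) and repeat: F = (9.54210, -13.78309), J = [[-15.640, -2.000], [6.865, -16.259]].
Δ = (0.682, -0.560), so (x, y)₂ = (-0.773, 0.813).

(-0.773, 0.813)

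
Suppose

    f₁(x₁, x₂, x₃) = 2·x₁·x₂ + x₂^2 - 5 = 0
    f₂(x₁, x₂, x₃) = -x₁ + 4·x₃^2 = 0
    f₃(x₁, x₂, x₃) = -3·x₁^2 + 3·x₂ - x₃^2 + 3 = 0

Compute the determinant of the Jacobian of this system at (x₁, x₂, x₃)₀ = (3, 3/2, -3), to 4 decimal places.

4158.0000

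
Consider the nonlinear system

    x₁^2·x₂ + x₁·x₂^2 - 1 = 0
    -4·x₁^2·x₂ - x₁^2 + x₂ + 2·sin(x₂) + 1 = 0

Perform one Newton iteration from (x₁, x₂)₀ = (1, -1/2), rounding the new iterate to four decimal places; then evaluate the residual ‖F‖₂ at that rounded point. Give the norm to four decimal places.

7.4842

At (1, -1/2): F = (-1.2500, 0.541149).
Jacobian J = [[2·x₁·x₂ + x₂^2, x₁^2 + 2·x₁·x₂], [-8·x₁·x₂ - 2·x₁, -4·x₁^2 + 2·cos(x₂) + 1]].
At the point, J = [[-0.7500, 0.0000], [2.0000, -1.244835]] (det J = 0.933626).
Solving J·Δ = −F gives Δ = (-1.6667, -2.2430).
Then the next iterate is (x₁, x₂)₁ = (-0.6667, -2.7430).
Re-evaluating at (-0.6667, -2.7430): F = (-7.235516, 1.913200), so ‖F‖₂ = 7.4842.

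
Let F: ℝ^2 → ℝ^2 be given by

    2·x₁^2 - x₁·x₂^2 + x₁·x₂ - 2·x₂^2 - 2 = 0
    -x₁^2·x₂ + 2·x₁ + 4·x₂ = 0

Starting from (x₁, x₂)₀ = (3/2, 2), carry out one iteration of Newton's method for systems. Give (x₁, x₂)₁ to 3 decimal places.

(3.044, 1.814)

At (3/2, 2): F = (-8.500, 6.500).
Jacobian J = [[4·x₁ - x₂^2 + x₂, -2·x₁·x₂ + x₁ - 4·x₂], [-2·x₁·x₂ + 2, -x₁^2 + 4]].
At the point, J = [[4.000, -12.500], [-4.000, 1.750]] (det J = -43.000).
Solving J·Δ = −F gives Δ = (1.544, -0.186).
Then the next iterate is (x₁, x₂)₁ = (3.044, 1.814).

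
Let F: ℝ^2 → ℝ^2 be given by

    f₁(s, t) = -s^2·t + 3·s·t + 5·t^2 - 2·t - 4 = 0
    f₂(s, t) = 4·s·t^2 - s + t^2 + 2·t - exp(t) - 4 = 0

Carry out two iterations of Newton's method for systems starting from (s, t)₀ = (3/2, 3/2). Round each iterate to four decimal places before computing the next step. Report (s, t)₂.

(1.7855, 0.8811)

At (3/2, 3/2): F = (7.6250, 8.768311).
Jacobian J = [[-2·s·t + 3·t, -s^2 + 3·s + 10·t - 2], [4·t^2 - 1, 8·s·t + 2·t - exp(t) + 2]].
At the point, J = [[0.0000, 15.2500], [8.0000, 18.518311]] (det J = -122.0000).
Solving J·Δ = −F gives Δ = (0.0614, -0.5000).
Then the next iterate is (s, t)₁ = (1.5614, 1.0000).
Round to (1.5614, 1.0000) and repeat: F = (1.246230, 0.965918), J = [[-0.1228, 10.246230], [3.0000, 13.772918]].
Δ = (0.2241, -0.1189), so (s, t)₂ = (1.7855, 0.8811).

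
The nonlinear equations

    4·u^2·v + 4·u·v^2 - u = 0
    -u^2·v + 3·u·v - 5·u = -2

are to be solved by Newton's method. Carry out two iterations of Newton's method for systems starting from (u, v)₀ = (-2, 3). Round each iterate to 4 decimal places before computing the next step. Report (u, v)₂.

(-1.2903, 1.6122)

At (-2, 3): F = (-22.0000, -18.0000).
Jacobian J = [[8·u·v + 4·v^2 - 1, 4·u^2 + 8·u·v], [-2·u·v + 3·v - 5, -u^2 + 3·u]].
At the point, J = [[-13.0000, -32.0000], [16.0000, -10.0000]] (det J = 642.0000).
Solving J·Δ = −F gives Δ = (0.5545, -0.9128).
Then the next iterate is (u, v)₁ = (-1.4455, 2.0872).
Round to (-1.4455, 2.0872) and repeat: F = (-6.298658, -4.184785), J = [[-7.710765, -15.778500], [7.295695, -6.425970]].
Δ = (0.1552, -0.4750), so (u, v)₂ = (-1.2903, 1.6122).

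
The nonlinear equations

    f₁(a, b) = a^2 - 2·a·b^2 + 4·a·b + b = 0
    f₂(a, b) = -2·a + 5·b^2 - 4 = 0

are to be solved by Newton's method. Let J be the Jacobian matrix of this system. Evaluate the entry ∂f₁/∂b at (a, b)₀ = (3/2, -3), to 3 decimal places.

25.000

∂f₁/∂b = -4·a·b + 4·a + 1.
At (3/2, -3) this is 25.000.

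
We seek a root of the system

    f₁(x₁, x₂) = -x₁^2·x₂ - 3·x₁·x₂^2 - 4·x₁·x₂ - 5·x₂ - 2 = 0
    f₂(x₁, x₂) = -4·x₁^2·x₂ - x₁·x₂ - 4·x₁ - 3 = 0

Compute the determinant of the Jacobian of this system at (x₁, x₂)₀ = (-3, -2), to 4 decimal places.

J = [[-2·x₁·x₂ - 3·x₂^2 - 4·x₂, -x₁^2 - 6·x₁·x₂ - 4·x₁ - 5], [-8·x₁·x₂ - x₂ - 4, -4·x₁^2 - x₁]].
At the point, J = [[-16.0000, -38.0000], [-50.0000, -33.0000]].
det J = -1372.0000.

-1372.0000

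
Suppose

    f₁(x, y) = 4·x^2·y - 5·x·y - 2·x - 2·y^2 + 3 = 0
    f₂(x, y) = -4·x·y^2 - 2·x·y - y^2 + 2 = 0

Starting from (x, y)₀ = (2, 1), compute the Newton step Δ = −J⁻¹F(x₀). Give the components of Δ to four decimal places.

At (2, 1): F = (3.0000, -11.0000).
Jacobian J = [[8·x·y - 5·y - 2, 4·x^2 - 5·x - 4·y], [-4·y^2 - 2·y, -8·x·y - 2·x - 2·y]].
At the point, J = [[9.0000, 2.0000], [-6.0000, -22.0000]] (det J = -186.0000).
Solving J·Δ = −F gives Δ = (-0.2366, -0.4355).

(-0.2366, -0.4355)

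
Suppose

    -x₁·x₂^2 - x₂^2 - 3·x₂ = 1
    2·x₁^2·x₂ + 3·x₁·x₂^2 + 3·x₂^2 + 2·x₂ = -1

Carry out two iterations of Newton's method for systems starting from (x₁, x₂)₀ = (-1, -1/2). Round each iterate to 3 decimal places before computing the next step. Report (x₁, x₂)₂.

At (-1, -1/2): F = (0.500, -1.000).
Jacobian J = [[-x₂^2, -2·x₁·x₂ - 2·x₂ - 3], [4·x₁·x₂ + 3·x₂^2, 2·x₁^2 + 6·x₁·x₂ + 6·x₂ + 2]].
At the point, J = [[-0.250, -3.000], [2.750, 4.000]] (det J = 7.250).
Solving J·Δ = −F gives Δ = (0.138, 0.155).
Then the next iterate is (x₁, x₂)₁ = (-0.862, -0.345).
Round to (-0.862, -0.345) and repeat: F = (0.01857, -0.15342), J = [[-0.11902, -2.90478], [1.54663, 3.20043]].
Δ = (0.094, 0.003), so (x₁, x₂)₂ = (-0.768, -0.342).

(-0.768, -0.342)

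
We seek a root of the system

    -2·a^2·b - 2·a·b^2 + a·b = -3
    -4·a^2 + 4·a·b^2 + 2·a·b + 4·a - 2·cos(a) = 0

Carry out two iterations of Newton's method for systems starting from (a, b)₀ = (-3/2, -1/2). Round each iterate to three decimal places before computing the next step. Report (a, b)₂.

At (-3/2, -1/2): F = (6.750, -15.14147).
Jacobian J = [[-4·a·b - 2·b^2 + b, -2·a^2 - 4·a·b + a], [-8·a + 4·b^2 + 2·b + 2·sin(a) + 4, 8·a·b + 2·a]].
At the point, J = [[-4.000, -9.000], [14.00501, 3.000]] (det J = 114.04509).
Solving J·Δ = −F gives Δ = (1.017, 0.298).
Then the next iterate is (a, b)₁ = (-0.483, -0.202).
Round to (-0.483, -0.202) and repeat: F = (3.23123, -4.52007), J = [[-0.67387, -1.33984], [6.69434, -0.18547]].
Δ = (0.732, 2.044), so (a, b)₂ = (0.249, 1.842).

(0.249, 1.842)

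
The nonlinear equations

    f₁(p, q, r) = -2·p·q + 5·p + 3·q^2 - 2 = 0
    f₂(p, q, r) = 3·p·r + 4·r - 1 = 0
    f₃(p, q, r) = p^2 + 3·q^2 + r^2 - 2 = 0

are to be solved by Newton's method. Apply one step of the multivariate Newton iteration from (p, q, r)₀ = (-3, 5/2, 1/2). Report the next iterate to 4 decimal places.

(-0.6604, 1.7024, 0.5019)

At (-3, 5/2, 1/2): F = (16.7500, -3.5000, 26.0000).
Jacobian J = [[-2·q + 5, -2·p + 6·q, 0], [3·r, 0, 3·p + 4], [2·p, 6·q, 2·r]].
At the point, J = [[0.0000, 21.0000, 0.0000], [1.5000, 0.0000, -5.0000], [-6.0000, 15.0000, 1.0000]] (det J = 598.5000).
Solving J·Δ = −F gives Δ = (2.3396, -0.7976, 0.0019).
Then the next iterate is (p, q, r)₁ = (-0.6604, 1.7024, 0.5019).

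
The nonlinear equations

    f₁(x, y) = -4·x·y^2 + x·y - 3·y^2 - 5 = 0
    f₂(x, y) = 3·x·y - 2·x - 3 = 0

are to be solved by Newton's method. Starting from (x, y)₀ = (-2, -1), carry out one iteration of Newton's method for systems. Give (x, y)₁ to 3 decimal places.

(0.400, -1.833)

At (-2, -1): F = (2.000, 7.000).
Jacobian J = [[-4·y^2 + y, -8·x·y + x - 6·y], [3·y - 2, 3·x]].
At the point, J = [[-5.000, -12.000], [-5.000, -6.000]] (det J = -30.000).
Solving J·Δ = −F gives Δ = (2.400, -0.833).
Then the next iterate is (x, y)₁ = (0.400, -1.833).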